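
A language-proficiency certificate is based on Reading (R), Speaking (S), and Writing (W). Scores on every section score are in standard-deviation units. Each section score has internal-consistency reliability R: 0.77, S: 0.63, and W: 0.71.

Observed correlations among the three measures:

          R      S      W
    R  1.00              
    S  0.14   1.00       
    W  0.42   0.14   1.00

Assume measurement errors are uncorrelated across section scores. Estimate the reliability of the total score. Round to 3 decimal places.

Var(R+S+W) = 3 + 2·[0.14 + 0.42 + 0.14] = 3 + 1.4 = 4.4.
Under uncorrelated errors the observed covariances equal the true-score covariances, so only the own-variance terms attenuate.
True-score variance = [0.77 + 0.63 + 0.71] + 1.4 = 2.11 + 1.4 = 3.51.
Reliability = 3.51 / 4.4 = 0.798.

0.798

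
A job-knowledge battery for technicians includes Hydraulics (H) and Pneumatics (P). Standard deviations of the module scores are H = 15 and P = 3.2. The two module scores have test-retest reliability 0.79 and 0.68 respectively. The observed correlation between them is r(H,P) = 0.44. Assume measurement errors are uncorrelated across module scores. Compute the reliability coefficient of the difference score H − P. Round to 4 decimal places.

0.7382

Var(H−P) = 15² + 3.2² − 2·15·3.2·0.44 = 235.24 − 42.24 = 193.
With uncorrelated errors the cross-covariances are all true-score covariance, so they carry over unchanged; only the diagonal terms shrink to ρᵢσᵢ².
True-score variance = [15²·0.79 + 3.2²·0.68] − 42.24 = 184.713 − 42.24 = 142.473.
Reliability = 142.473 / 193 = 0.7382.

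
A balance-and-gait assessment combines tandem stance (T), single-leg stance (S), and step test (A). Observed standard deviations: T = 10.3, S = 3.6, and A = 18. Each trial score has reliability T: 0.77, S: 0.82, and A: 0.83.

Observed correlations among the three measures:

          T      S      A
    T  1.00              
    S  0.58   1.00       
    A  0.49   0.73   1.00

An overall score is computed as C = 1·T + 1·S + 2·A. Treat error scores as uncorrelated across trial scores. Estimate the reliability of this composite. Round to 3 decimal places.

0.877

Var(C) = 10.3² + 3.6² + 2²·18² + 2·[10.3·3.6·0.58 + 2·10.3·18·0.49 + 2·3.6·18·0.73] = 1415.05 + 595.613 = 2010.66.
Because errors are independent across components, Cov(Tᵢ,Tⱼ) = Cov(Xᵢ,Xⱼ); the off-diagonal part of the true-score variance is the same as above.
True-score variance = [10.3²·0.77 + 3.6²·0.82 + 2²·18²·0.83] + 595.613 = 1168 + 595.613 = 1763.61.
Reliability = 1763.61 / 2010.66 = 0.877.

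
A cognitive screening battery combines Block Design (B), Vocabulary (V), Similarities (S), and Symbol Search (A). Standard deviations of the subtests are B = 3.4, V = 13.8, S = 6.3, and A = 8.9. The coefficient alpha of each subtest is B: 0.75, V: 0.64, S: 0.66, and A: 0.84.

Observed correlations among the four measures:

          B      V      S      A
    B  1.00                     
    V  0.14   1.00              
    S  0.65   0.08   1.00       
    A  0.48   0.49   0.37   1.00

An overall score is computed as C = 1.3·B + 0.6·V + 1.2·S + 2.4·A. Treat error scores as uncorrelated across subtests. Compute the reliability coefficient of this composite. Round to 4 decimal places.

0.8837

Var(C) = 1.3²·3.4² + 0.6²·13.8² + 1.2²·6.3² + 2.4²·8.9² + 2·[0.78·3.4·13.8·0.14 + 1.56·3.4·6.3·0.65 + 3.12·3.4·8.9·0.48 + 0.72·13.8·6.3·0.08 + 1.44·13.8·8.9·0.49 + 2.88·6.3·8.9·0.37] = 601.498 + 447.157 = 1048.66.
With uncorrelated errors the cross-covariances are all true-score covariance, so they carry over unchanged; only the diagonal terms shrink to ρᵢσᵢ².
True-score variance = [1.3²·3.4²·0.75 + 0.6²·13.8²·0.64 + 1.2²·6.3²·0.66 + 2.4²·8.9²·0.84] + 447.157 = 479.501 + 447.157 = 926.658.
Reliability = 926.658 / 1048.66 = 0.8837.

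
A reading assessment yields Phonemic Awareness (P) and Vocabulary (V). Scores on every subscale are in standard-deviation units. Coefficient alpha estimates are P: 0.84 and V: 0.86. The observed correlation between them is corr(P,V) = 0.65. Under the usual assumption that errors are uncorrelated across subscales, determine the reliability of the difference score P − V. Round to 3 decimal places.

0.571

Var(P−V) = 1 + 1 − 2·0.65 = 2 − 1.3 = 0.7.
Because errors are independent across components, Cov(Tᵢ,Tⱼ) = Cov(Xᵢ,Xⱼ); the off-diagonal part of the true-score variance is the same as above.
True-score variance = [0.84 + 0.86] − 1.3 = 1.7 − 1.3 = 0.4.
Reliability = 0.4 / 0.7 = 0.571.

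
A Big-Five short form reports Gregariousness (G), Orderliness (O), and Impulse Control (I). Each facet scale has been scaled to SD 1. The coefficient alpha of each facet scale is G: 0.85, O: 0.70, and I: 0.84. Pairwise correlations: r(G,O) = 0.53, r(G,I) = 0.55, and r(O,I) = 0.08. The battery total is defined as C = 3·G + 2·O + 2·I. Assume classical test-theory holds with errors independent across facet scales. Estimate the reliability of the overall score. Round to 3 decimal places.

0.896

Var(C) = 3² + 2² + 2² + 2·[6·0.53 + 6·0.55 + 4·0.08] = 17 + 13.6 = 30.6.
With uncorrelated errors the cross-covariances are all true-score covariance, so they carry over unchanged; only the diagonal terms shrink to ρᵢσᵢ².
True-score variance = [3²·0.85 + 2²·0.70 + 2²·0.84] + 13.6 = 13.81 + 13.6 = 27.41.
Reliability = 27.41 / 30.6 = 0.896.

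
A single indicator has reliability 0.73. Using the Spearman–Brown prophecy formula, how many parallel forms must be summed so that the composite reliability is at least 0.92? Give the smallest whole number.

5

k ≥ ρ*(1−ρ₁)/(ρ₁(1−ρ*)) = 0.92·0.27 / (0.73·0.08) = 4.253.
Smallest integer k = 5.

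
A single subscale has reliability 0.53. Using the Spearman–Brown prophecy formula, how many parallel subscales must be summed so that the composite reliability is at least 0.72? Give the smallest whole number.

3

k ≥ ρ*(1−ρ₁)/(ρ₁(1−ρ*)) = 0.72·0.47 / (0.53·0.28) = 2.280.
Smallest integer k = 3.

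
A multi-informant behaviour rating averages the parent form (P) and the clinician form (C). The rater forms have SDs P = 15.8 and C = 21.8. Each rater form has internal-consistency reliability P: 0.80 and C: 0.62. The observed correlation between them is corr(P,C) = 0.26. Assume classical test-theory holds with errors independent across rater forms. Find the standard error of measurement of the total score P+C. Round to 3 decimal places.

Var(total) = 724.88 + 179.109 = 903.989.
True-score variance = 494.361 + 179.109 = 673.47, so reliability = 0.7450.
Error variance = 903.989 − 673.47 = 230.519; SEM = √230.519 = 15.183.

15.183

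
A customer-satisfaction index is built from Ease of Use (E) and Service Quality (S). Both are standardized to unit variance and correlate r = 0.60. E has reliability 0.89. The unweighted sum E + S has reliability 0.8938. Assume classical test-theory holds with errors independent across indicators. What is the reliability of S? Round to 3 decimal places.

Var(E+S) = 2 + 2·0.60 = 3.200.
True-score variance = ρ_E + ρ_S + 2·0.60, so 0.8938 = (0.89 + ρ_S + 1.20) / 3.200.
ρ_S = 0.8938·3.200 − 0.89 − 1.20 = 0.770.

0.770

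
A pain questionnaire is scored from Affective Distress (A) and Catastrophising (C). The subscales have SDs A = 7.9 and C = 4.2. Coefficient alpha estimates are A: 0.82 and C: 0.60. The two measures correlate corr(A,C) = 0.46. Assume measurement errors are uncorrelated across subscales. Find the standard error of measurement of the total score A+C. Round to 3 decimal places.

Var(total) = 80.05 + 30.5256 = 110.576.
True-score variance = 61.7602 + 30.5256 = 92.2858, so reliability = 0.8346.
Error variance = 110.576 − 92.2858 = 18.2898; SEM = √18.2898 = 4.277.

4.277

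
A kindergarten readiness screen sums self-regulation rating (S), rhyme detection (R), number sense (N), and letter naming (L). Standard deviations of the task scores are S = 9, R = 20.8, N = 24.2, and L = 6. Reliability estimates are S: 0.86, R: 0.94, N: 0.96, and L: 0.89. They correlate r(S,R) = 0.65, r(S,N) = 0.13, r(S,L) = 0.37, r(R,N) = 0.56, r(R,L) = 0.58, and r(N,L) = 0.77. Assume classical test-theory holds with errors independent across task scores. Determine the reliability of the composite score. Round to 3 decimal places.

Var(S+R+N+L) = 9² + 20.8² + 24.2² + 6² + 2·[9·20.8·0.65 + 9·24.2·0.13 + 9·6·0.37 + 20.8·24.2·0.56 + 20.8·6·0.58 + 24.2·6·0.77] = 1135.28 + 1272.09 = 2407.37.
With uncorrelated errors the cross-covariances are all true-score covariance, so they carry over unchanged; only the diagonal terms shrink to ρᵢσᵢ².
True-score variance = [9²·0.86 + 20.8²·0.94 + 24.2²·0.96 + 6²·0.89] + 1272.09 = 1070.6 + 1272.09 = 2342.68.
Reliability = 2342.68 / 2407.37 = 0.973.

0.973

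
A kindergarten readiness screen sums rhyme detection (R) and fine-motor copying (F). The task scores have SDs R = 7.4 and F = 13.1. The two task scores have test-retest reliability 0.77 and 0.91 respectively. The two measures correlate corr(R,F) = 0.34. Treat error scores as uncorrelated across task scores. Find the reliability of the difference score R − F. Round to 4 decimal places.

Var(R−F) = 7.4² + 13.1² − 2·7.4·13.1·0.34 = 226.37 − 65.9192 = 160.451.
Under uncorrelated errors the observed covariances equal the true-score covariances, so only the own-variance terms attenuate.
True-score variance = [7.4²·0.77 + 13.1²·0.91] − 65.9192 = 198.33 − 65.9192 = 132.411.
Reliability = 132.411 / 160.451 = 0.8252.

0.8252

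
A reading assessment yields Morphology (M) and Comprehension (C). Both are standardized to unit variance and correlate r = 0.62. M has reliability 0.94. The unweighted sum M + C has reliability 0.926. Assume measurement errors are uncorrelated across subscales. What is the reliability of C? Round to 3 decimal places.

0.820

Var(M+C) = 2 + 2·0.62 = 3.240.
True-score variance = ρ_M + ρ_C + 2·0.62, so 0.926 = (0.94 + ρ_C + 1.24) / 3.240.
ρ_C = 0.926·3.240 − 0.94 − 1.24 = 0.820.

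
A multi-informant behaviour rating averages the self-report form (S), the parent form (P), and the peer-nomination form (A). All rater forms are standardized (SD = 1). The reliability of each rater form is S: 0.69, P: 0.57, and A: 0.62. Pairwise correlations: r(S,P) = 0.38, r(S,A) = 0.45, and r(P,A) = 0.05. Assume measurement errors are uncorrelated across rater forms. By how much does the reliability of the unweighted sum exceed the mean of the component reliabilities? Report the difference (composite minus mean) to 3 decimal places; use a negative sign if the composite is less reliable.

Var(sum) = 3 + 1.76 = 4.76; true-score variance = 1.88 + 1.76 = 3.64; composite reliability = 0.7647.
Mean component reliability = 0.6267.
Difference = 0.7647 − 0.6267 = 0.138.

0.138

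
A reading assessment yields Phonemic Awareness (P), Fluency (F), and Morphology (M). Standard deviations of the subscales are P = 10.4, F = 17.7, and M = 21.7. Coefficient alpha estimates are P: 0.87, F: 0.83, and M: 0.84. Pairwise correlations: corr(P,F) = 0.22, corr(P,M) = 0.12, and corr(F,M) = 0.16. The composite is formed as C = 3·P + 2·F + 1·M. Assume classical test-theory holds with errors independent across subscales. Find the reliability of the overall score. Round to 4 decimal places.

0.8845

Var(C) = 3²·10.4² + 2²·17.7² + 21.7² + 2·[6·10.4·17.7·0.22 + 3·10.4·21.7·0.12 + 2·17.7·21.7·0.16] = 2697.49 + 894.278 = 3591.77.
With uncorrelated errors the cross-covariances are all true-score covariance, so they carry over unchanged; only the diagonal terms shrink to ρᵢσᵢ².
True-score variance = [3²·10.4²·0.87 + 2²·17.7²·0.83 + 21.7²·0.84] + 894.278 = 2282.56 + 894.278 = 3176.84.
Reliability = 3176.84 / 3591.77 = 0.8845.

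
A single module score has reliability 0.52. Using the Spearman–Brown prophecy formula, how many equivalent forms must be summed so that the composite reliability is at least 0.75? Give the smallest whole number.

k ≥ ρ*(1−ρ₁)/(ρ₁(1−ρ*)) = 0.75·0.48 / (0.52·0.25) = 2.769.
Smallest integer k = 3.

3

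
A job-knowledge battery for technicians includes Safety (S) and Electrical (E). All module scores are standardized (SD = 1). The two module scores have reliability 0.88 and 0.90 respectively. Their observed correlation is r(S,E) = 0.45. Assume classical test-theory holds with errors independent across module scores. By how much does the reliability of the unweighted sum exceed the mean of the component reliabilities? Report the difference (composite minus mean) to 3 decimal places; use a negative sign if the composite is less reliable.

0.034

Var(sum) = 2 + 0.9 = 2.9; true-score variance = 1.78 + 0.9 = 2.68; composite reliability = 0.9241.
Mean component reliability = 0.8900.
Difference = 0.9241 − 0.8900 = 0.034.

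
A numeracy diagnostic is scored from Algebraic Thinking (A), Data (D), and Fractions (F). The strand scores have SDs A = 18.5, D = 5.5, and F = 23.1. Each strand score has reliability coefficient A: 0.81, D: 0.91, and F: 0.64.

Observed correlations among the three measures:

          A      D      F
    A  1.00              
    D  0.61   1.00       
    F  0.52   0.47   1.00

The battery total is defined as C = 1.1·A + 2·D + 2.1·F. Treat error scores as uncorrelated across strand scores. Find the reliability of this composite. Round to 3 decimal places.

0.800

Var(C) = 1.1²·18.5² + 2²·5.5² + 2.1²·23.1² + 2·[2.2·18.5·5.5·0.61 + 2.31·18.5·23.1·0.52 + 4.2·5.5·23.1·0.47] = 2888.34 + 1801.36 = 4689.7.
With uncorrelated errors the cross-covariances are all true-score covariance, so they carry over unchanged; only the diagonal terms shrink to ρᵢσᵢ².
True-score variance = [1.1²·18.5²·0.81 + 2²·5.5²·0.91 + 2.1²·23.1²·0.64] + 1801.36 = 1951.61 + 1801.36 = 3752.97.
Reliability = 3752.97 / 4689.7 = 0.800.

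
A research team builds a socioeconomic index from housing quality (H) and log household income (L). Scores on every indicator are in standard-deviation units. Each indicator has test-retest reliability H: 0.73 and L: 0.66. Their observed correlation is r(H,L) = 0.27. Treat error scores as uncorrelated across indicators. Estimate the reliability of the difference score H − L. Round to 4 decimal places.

0.5822

Var(H−L) = 1 + 1 − 2·0.27 = 2 − 0.54 = 1.46.
Under uncorrelated errors the observed covariances equal the true-score covariances, so only the own-variance terms attenuate.
True-score variance = [0.73 + 0.66] − 0.54 = 1.39 − 0.54 = 0.85.
Reliability = 0.85 / 1.46 = 0.5822.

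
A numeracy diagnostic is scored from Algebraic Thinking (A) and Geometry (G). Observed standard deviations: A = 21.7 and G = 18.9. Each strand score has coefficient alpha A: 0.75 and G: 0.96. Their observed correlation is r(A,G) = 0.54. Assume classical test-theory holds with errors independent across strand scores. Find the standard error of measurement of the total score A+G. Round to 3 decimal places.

Var(total) = 828.1 + 442.94 = 1271.04.
True-score variance = 696.089 + 442.94 = 1139.03, so reliability = 0.8961.
Error variance = 1271.04 − 1139.03 = 132.011; SEM = √132.011 = 11.490.

11.490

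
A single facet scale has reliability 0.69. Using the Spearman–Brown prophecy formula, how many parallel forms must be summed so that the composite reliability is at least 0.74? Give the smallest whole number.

k ≥ ρ*(1−ρ₁)/(ρ₁(1−ρ*)) = 0.74·0.31 / (0.69·0.26) = 1.279.
Smallest integer k = 2.

2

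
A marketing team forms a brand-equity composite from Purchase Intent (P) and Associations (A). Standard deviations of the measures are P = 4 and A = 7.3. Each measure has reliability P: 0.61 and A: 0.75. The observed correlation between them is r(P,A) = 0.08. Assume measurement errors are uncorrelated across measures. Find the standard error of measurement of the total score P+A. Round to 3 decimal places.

Var(total) = 69.29 + 4.672 = 73.962.
True-score variance = 49.7275 + 4.672 = 54.3995, so reliability = 0.7355.
Error variance = 73.962 − 54.3995 = 19.5625; SEM = √19.5625 = 4.423.

4.423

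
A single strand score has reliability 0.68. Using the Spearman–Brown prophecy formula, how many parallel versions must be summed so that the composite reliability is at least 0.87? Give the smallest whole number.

4

k ≥ ρ*(1−ρ₁)/(ρ₁(1−ρ*)) = 0.87·0.32 / (0.68·0.13) = 3.149.
Smallest integer k = 4.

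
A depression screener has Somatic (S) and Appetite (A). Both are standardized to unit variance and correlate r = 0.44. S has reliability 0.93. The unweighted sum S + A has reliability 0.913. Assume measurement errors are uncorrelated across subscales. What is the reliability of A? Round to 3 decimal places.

0.819

Var(S+A) = 2 + 2·0.44 = 2.880.
True-score variance = ρ_S + ρ_A + 2·0.44, so 0.913 = (0.93 + ρ_A + 0.88) / 2.880.
ρ_A = 0.913·2.880 − 0.93 − 0.88 = 0.819.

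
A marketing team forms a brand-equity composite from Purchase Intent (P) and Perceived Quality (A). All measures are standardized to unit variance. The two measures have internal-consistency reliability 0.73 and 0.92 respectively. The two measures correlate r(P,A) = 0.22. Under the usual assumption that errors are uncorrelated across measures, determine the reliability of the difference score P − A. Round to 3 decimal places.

Var(P−A) = 1 + 1 − 2·0.22 = 2 − 0.44 = 1.56.
Under uncorrelated errors the observed covariances equal the true-score covariances, so only the own-variance terms attenuate.
True-score variance = [0.73 + 0.92] − 0.44 = 1.65 − 0.44 = 1.21.
Reliability = 1.21 / 1.56 = 0.776.

0.776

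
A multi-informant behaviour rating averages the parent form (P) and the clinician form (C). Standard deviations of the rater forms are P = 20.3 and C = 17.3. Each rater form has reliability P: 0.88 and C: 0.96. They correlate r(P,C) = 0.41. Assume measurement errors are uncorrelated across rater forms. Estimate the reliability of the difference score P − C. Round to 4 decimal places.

0.8549

Var(P−C) = 20.3² + 17.3² − 2·20.3·17.3·0.41 = 711.38 − 287.976 = 423.404.
Because errors are independent across components, Cov(Tᵢ,Tⱼ) = Cov(Xᵢ,Xⱼ); the off-diagonal part of the true-score variance is the same as above.
True-score variance = [20.3²·0.88 + 17.3²·0.96] − 287.976 = 649.958 − 287.976 = 361.982.
Reliability = 361.982 / 423.404 = 0.8549.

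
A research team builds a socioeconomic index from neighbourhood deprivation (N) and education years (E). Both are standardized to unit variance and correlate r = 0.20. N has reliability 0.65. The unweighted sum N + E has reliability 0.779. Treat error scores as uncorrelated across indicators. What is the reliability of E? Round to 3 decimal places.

Var(N+E) = 2 + 2·0.20 = 2.400.
True-score variance = ρ_N + ρ_E + 2·0.20, so 0.779 = (0.65 + ρ_E + 0.40) / 2.400.
ρ_E = 0.779·2.400 − 0.65 − 0.40 = 0.820.

0.820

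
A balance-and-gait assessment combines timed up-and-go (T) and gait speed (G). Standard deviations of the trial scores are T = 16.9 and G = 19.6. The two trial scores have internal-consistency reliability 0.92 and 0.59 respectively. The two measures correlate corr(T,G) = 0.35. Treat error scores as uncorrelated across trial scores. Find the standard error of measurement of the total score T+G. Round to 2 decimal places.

13.43

Var(total) = 669.77 + 231.868 = 901.638.
True-score variance = 489.416 + 231.868 = 721.284, so reliability = 0.8000.
Error variance = 901.638 − 721.284 = 180.354; SEM = √180.354 = 13.43.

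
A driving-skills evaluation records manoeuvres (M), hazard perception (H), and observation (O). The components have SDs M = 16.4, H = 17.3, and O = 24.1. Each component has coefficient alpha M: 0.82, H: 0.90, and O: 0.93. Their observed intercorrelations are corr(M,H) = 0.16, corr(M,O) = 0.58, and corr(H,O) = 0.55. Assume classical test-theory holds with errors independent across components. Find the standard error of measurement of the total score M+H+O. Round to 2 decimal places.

10.91

Var(total) = 1149.06 + 1007.89 = 2156.95.
True-score variance = 1030.06 + 1007.89 = 2037.95, so reliability = 0.9448.
Error variance = 2156.95 − 2037.95 = 118.998; SEM = √118.998 = 10.91.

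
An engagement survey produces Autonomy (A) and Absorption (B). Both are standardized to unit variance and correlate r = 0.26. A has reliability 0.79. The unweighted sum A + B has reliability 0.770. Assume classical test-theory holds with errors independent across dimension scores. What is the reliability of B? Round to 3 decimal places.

Var(A+B) = 2 + 2·0.26 = 2.520.
True-score variance = ρ_A + ρ_B + 2·0.26, so 0.770 = (0.79 + ρ_B + 0.52) / 2.520.
ρ_B = 0.770·2.520 − 0.79 − 0.52 = 0.630.

0.630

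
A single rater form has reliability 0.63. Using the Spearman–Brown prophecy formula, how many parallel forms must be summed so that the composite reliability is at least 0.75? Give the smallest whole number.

2

k ≥ ρ*(1−ρ₁)/(ρ₁(1−ρ*)) = 0.75·0.37 / (0.63·0.25) = 1.762.
Smallest integer k = 2.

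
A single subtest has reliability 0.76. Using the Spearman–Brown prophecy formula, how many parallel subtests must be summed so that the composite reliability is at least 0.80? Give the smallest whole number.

k ≥ ρ*(1−ρ₁)/(ρ₁(1−ρ*)) = 0.80·0.24 / (0.76·0.20) = 1.263.
Smallest integer k = 2.

2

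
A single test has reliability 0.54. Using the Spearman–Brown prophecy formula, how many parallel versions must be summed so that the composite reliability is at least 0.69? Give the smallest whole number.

k ≥ ρ*(1−ρ₁)/(ρ₁(1−ρ*)) = 0.69·0.46 / (0.54·0.31) = 1.896.
Smallest integer k = 2.

2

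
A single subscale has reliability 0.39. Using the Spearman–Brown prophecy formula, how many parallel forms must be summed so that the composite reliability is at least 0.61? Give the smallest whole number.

k ≥ ρ*(1−ρ₁)/(ρ₁(1−ρ*)) = 0.61·0.61 / (0.39·0.39) = 2.446.
Smallest integer k = 3.

3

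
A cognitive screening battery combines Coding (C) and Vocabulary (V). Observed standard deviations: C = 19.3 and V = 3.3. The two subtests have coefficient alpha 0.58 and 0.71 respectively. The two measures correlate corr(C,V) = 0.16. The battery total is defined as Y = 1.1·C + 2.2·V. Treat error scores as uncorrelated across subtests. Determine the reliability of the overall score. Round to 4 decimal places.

Var(Y) = 1.1²·19.3² + 2.2²·3.3² + 2·[2.42·19.3·3.3·0.16] = 503.421 + 49.3215 = 552.742.
Because errors are independent across components, Cov(Tᵢ,Tⱼ) = Cov(Xᵢ,Xⱼ); the off-diagonal part of the true-score variance is the same as above.
True-score variance = [1.1²·19.3²·0.58 + 2.2²·3.3²·0.71] + 49.3215 = 298.836 + 49.3215 = 348.157.
Reliability = 348.157 / 552.742 = 0.6299.

0.6299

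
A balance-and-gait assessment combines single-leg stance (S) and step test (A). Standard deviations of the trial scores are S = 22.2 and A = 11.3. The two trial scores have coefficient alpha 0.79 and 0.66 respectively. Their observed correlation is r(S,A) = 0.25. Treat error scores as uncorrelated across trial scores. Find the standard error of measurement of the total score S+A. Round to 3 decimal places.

Var(total) = 620.53 + 125.43 = 745.96.
True-score variance = 473.619 + 125.43 = 599.049, so reliability = 0.8031.
Error variance = 745.96 − 599.049 = 146.911; SEM = √146.911 = 12.121.

12.121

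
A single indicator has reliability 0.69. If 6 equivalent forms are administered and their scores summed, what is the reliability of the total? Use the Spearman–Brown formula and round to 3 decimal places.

ρ_k = kρ / (1 + (k−1)ρ) = 6·0.69 / (1 + 5·0.69) = 4.140 / 4.450 = 0.930.

0.930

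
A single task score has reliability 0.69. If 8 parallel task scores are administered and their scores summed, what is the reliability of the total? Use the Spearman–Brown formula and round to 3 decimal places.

ρ_k = kρ / (1 + (k−1)ρ) = 8·0.69 / (1 + 7·0.69) = 5.520 / 5.830 = 0.947.

0.947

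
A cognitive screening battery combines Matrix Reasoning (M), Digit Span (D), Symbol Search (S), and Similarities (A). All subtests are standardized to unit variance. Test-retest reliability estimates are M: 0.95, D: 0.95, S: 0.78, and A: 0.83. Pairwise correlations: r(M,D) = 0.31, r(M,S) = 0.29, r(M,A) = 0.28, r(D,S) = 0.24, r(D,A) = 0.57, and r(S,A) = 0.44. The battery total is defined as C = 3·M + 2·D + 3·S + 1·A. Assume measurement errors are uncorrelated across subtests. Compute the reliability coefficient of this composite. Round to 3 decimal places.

Var(C) = 3² + 2² + 3² + 1 + 2·[6·0.31 + 9·0.29 + 3·0.28 + 6·0.24 + 2·0.57 + 3·0.44] = 23 + 18.42 = 41.42.
Under uncorrelated errors the observed covariances equal the true-score covariances, so only the own-variance terms attenuate.
True-score variance = [3²·0.95 + 2²·0.95 + 3²·0.78 + 0.83] + 18.42 = 20.2 + 18.42 = 38.62.
Reliability = 38.62 / 41.42 = 0.932.

0.932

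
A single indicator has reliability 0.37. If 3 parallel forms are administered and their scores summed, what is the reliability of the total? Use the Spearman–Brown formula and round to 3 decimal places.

ρ_k = kρ / (1 + (k−1)ρ) = 3·0.37 / (1 + 2·0.37) = 1.110 / 1.740 = 0.638.

0.638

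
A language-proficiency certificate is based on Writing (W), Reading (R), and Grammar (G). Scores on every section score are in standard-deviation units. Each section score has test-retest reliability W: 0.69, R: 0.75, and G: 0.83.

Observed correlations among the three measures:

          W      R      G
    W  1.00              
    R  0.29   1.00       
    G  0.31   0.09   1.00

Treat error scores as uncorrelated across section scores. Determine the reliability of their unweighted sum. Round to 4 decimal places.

0.8333

Var(W+R+G) = 3 + 2·[0.29 + 0.31 + 0.09] = 3 + 1.38 = 4.38.
Because errors are independent across components, Cov(Tᵢ,Tⱼ) = Cov(Xᵢ,Xⱼ); the off-diagonal part of the true-score variance is the same as above.
True-score variance = [0.69 + 0.75 + 0.83] + 1.38 = 2.27 + 1.38 = 3.65.
Reliability = 3.65 / 4.38 = 0.8333.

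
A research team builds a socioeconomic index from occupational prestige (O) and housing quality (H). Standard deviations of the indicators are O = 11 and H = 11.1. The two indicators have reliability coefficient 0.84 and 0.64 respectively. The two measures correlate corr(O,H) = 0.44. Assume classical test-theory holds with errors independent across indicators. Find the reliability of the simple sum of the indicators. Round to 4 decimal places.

Var(O+H) = 11² + 11.1² + 2·[11·11.1·0.44] = 244.21 + 107.448 = 351.658.
With uncorrelated errors the cross-covariances are all true-score covariance, so they carry over unchanged; only the diagonal terms shrink to ρᵢσᵢ².
True-score variance = [11²·0.84 + 11.1²·0.64] + 107.448 = 180.494 + 107.448 = 287.942.
Reliability = 287.942 / 351.658 = 0.8188.

0.8188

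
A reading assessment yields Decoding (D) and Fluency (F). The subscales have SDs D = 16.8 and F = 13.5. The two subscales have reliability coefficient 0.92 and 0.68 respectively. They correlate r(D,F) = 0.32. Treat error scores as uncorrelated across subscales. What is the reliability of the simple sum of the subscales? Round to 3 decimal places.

0.867

Var(D+F) = 16.8² + 13.5² + 2·[16.8·13.5·0.32] = 464.49 + 145.152 = 609.642.
With uncorrelated errors the cross-covariances are all true-score covariance, so they carry over unchanged; only the diagonal terms shrink to ρᵢσᵢ².
True-score variance = [16.8²·0.92 + 13.5²·0.68] + 145.152 = 383.591 + 145.152 = 528.743.
Reliability = 528.743 / 609.642 = 0.867.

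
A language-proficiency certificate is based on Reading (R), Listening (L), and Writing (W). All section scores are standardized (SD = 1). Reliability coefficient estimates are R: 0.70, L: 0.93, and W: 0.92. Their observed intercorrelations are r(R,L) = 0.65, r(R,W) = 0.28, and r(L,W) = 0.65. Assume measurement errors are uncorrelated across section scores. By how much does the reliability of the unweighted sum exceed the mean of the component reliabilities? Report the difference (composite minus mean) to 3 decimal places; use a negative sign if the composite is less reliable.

0.077

Var(sum) = 3 + 3.16 = 6.16; true-score variance = 2.55 + 3.16 = 5.71; composite reliability = 0.9269.
Mean component reliability = 0.8500.
Difference = 0.9269 − 0.8500 = 0.077.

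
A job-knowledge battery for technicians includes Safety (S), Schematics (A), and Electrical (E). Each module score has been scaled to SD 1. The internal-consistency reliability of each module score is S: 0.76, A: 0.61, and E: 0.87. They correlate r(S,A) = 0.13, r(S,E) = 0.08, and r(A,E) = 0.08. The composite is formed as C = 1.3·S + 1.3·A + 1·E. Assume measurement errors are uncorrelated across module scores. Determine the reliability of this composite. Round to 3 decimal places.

Var(C) = 1.3² + 1.3² + 1 + 2·[1.69·0.13 + 1.3·0.08 + 1.3·0.08] = 4.38 + 0.8554 = 5.2354.
With uncorrelated errors the cross-covariances are all true-score covariance, so they carry over unchanged; only the diagonal terms shrink to ρᵢσᵢ².
True-score variance = [1.3²·0.76 + 1.3²·0.61 + 0.87] + 0.8554 = 3.1853 + 0.8554 = 4.0407.
Reliability = 4.0407 / 5.2354 = 0.772.

0.772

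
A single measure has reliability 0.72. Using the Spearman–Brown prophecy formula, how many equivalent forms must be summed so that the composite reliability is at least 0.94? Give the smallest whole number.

7

k ≥ ρ*(1−ρ₁)/(ρ₁(1−ρ*)) = 0.94·0.28 / (0.72·0.06) = 6.093.
Smallest integer k = 7.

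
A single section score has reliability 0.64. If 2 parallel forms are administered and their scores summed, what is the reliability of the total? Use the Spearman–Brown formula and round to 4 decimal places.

0.7805

ρ_k = kρ / (1 + (k−1)ρ) = 2·0.64 / (1 + 1·0.64) = 1.280 / 1.640 = 0.7805.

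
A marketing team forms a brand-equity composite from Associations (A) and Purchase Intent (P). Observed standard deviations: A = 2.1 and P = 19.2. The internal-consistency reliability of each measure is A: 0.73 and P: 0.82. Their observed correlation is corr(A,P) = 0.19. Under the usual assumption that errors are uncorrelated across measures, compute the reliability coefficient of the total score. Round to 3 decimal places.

0.826

Var(A+P) = 2.1² + 19.2² + 2·[2.1·19.2·0.19] = 373.05 + 15.3216 = 388.372.
Because errors are independent across components, Cov(Tᵢ,Tⱼ) = Cov(Xᵢ,Xⱼ); the off-diagonal part of the true-score variance is the same as above.
True-score variance = [2.1²·0.73 + 19.2²·0.82] + 15.3216 = 305.504 + 15.3216 = 320.826.
Reliability = 320.826 / 388.372 = 0.826.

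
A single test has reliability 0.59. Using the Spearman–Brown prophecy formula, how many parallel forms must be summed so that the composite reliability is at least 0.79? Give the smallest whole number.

3

k ≥ ρ*(1−ρ₁)/(ρ₁(1−ρ*)) = 0.79·0.41 / (0.59·0.21) = 2.614.
Smallest integer k = 3.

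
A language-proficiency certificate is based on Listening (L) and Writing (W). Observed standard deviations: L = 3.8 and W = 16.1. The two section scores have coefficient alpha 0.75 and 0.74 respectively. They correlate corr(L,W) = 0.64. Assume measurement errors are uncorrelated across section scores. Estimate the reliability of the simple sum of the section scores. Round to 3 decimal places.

Var(L+W) = 3.8² + 16.1² + 2·[3.8·16.1·0.64] = 273.65 + 78.3104 = 351.96.
Under uncorrelated errors the observed covariances equal the true-score covariances, so only the own-variance terms attenuate.
True-score variance = [3.8²·0.75 + 16.1²·0.74] + 78.3104 = 202.645 + 78.3104 = 280.956.
Reliability = 280.956 / 351.96 = 0.798.

0.798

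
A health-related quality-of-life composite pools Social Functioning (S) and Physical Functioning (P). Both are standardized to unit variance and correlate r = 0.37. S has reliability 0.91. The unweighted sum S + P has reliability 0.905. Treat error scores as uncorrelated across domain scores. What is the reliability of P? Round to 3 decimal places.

Var(S+P) = 2 + 2·0.37 = 2.740.
True-score variance = ρ_S + ρ_P + 2·0.37, so 0.905 = (0.91 + ρ_P + 0.74) / 2.740.
ρ_P = 0.905·2.740 − 0.91 − 0.74 = 0.830.

0.830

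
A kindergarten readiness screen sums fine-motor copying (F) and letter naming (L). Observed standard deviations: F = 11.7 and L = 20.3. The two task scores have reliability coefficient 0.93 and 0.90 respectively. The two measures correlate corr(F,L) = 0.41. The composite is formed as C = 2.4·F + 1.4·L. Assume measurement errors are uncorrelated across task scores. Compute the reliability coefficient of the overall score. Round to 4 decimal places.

0.9396

Var(C) = 2.4²·11.7² + 1.4²·20.3² + 2·[3.36·11.7·20.3·0.41] = 1596.18 + 654.388 = 2250.57.
Under uncorrelated errors the observed covariances equal the true-score covariances, so only the own-variance terms attenuate.
True-score variance = [2.4²·11.7²·0.93 + 1.4²·20.3²·0.90] + 654.388 = 1460.22 + 654.388 = 2114.61.
Reliability = 2114.61 / 2250.57 = 0.9396.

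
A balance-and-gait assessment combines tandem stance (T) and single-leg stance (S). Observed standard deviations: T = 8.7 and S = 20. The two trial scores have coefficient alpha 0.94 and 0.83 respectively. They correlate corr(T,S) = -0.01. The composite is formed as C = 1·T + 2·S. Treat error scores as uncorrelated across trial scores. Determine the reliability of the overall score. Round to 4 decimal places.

0.8343

Var(C) = 8.7² + 2²·20² + 2·[2·8.7·20·(-0.01)] = 1675.69 − 6.96 = 1668.73.
With uncorrelated errors the cross-covariances are all true-score covariance, so they carry over unchanged; only the diagonal terms shrink to ρᵢσᵢ².
True-score variance = [8.7²·0.94 + 2²·20²·0.83] − 6.96 = 1399.15 − 6.96 = 1392.19.
Reliability = 1392.19 / 1668.73 = 0.8343.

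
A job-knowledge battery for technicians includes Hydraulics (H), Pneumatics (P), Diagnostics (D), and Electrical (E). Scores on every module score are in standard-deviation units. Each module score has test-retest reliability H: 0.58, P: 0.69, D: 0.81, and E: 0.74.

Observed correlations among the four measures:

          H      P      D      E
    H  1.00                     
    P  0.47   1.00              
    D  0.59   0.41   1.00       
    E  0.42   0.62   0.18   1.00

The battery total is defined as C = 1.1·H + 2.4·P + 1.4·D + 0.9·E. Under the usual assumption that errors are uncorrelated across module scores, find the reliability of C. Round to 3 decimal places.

Var(C) = 1.1² + 2.4² + 1.4² + 0.9² + 2·[2.64·0.47 + 1.54·0.59 + 0.99·0.42 + 3.36·0.41 + 2.16·0.62 + 1.26·0.18] = 9.74 + 11.0176 = 20.7576.
Under uncorrelated errors the observed covariances equal the true-score covariances, so only the own-variance terms attenuate.
True-score variance = [1.1²·0.58 + 2.4²·0.69 + 1.4²·0.81 + 0.9²·0.74] + 11.0176 = 6.8632 + 11.0176 = 17.8808.
Reliability = 17.8808 / 20.7576 = 0.861.

0.861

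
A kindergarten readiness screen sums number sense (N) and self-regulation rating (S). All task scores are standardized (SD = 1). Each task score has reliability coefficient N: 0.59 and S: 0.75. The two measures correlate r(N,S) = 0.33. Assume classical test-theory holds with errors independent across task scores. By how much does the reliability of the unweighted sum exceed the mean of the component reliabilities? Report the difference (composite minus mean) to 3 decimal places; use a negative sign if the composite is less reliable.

0.082

Var(sum) = 2 + 0.66 = 2.66; true-score variance = 1.34 + 0.66 = 2; composite reliability = 0.7519.
Mean component reliability = 0.6700.
Difference = 0.7519 − 0.6700 = 0.082.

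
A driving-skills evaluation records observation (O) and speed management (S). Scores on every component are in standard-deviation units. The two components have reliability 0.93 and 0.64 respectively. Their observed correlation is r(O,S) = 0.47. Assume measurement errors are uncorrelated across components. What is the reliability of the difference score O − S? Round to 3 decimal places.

Var(O−S) = 1 + 1 − 2·0.47 = 2 − 0.94 = 1.06.
With uncorrelated errors the cross-covariances are all true-score covariance, so they carry over unchanged; only the diagonal terms shrink to ρᵢσᵢ².
True-score variance = [0.93 + 0.64] − 0.94 = 1.57 − 0.94 = 0.63.
Reliability = 0.63 / 1.06 = 0.594.

0.594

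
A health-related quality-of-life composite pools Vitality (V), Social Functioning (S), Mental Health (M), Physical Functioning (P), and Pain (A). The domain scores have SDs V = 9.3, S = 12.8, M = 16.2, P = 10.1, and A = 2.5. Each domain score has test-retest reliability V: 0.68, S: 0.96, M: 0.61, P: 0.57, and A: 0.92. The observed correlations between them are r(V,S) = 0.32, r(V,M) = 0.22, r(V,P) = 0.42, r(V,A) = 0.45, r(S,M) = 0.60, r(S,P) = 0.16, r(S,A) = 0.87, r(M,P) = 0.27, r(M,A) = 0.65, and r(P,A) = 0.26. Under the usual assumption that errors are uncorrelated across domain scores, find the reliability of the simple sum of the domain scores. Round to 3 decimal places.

Var(V+S+M+P+A) = 9.3² + 12.8² + 16.2² + 10.1² + 2.5² + 2·[9.3·12.8·0.32 + 9.3·16.2·0.22 + 9.3·10.1·0.42 + 9.3·2.5·0.45 + 12.8·16.2·0.60 + 12.8·10.1·0.16 + 12.8·2.5·0.87 + 16.2·10.1·0.27 + 16.2·2.5·0.65 + 10.1·2.5·0.26] = 621.03 + 742.319 = 1363.35.
Because errors are independent across components, Cov(Tᵢ,Tⱼ) = Cov(Xᵢ,Xⱼ); the off-diagonal part of the true-score variance is the same as above.
True-score variance = [9.3²·0.68 + 12.8²·0.96 + 16.2²·0.61 + 10.1²·0.57 + 2.5²·0.92] + 742.319 = 440.084 + 742.319 = 1182.4.
Reliability = 1182.4 / 1363.35 = 0.867.

0.867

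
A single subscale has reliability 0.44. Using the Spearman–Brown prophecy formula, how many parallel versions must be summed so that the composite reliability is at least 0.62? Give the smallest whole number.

3

k ≥ ρ*(1−ρ₁)/(ρ₁(1−ρ*)) = 0.62·0.56 / (0.44·0.38) = 2.077.
Smallest integer k = 3.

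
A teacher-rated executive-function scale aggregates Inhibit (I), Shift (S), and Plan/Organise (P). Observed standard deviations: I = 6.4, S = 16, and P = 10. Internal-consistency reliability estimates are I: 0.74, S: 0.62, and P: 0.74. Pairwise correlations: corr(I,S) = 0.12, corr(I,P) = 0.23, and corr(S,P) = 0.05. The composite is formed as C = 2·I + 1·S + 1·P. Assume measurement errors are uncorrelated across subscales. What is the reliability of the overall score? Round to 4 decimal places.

Var(C) = 2²·6.4² + 16² + 10² + 2·[2·6.4·16·0.12 + 2·6.4·10·0.23 + 16·10·0.05] = 519.84 + 124.032 = 643.872.
With uncorrelated errors the cross-covariances are all true-score covariance, so they carry over unchanged; only the diagonal terms shrink to ρᵢσᵢ².
True-score variance = [2²·6.4²·0.74 + 16²·0.62 + 10²·0.74] + 124.032 = 353.962 + 124.032 = 477.994.
Reliability = 477.994 / 643.872 = 0.7424.

0.7424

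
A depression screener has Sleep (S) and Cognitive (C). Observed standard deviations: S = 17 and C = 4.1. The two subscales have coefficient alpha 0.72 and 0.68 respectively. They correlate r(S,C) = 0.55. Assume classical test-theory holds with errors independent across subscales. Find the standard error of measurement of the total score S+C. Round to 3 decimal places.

9.290

Var(total) = 305.81 + 76.67 = 382.48.
True-score variance = 219.511 + 76.67 = 296.181, so reliability = 0.7744.
Error variance = 382.48 − 296.181 = 86.2992; SEM = √86.2992 = 9.290.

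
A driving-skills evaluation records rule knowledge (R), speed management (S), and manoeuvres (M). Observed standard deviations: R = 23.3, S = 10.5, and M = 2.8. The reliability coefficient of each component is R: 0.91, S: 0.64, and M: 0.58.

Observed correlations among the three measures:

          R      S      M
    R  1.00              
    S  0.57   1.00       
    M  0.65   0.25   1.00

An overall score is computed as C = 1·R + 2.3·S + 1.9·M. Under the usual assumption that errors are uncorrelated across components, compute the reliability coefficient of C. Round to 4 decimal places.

0.8661

Var(C) = 23.3² + 2.3²·10.5² + 1.9²·2.8² + 2·[2.3·23.3·10.5·0.57 + 1.9·23.3·2.8·0.65 + 4.37·10.5·2.8·0.25] = 1154.41 + 866.854 = 2021.27.
Under uncorrelated errors the observed covariances equal the true-score covariances, so only the own-variance terms attenuate.
True-score variance = [23.3²·0.91 + 2.3²·10.5²·0.64 + 1.9²·2.8²·0.58] + 866.854 = 883.708 + 866.854 = 1750.56.
Reliability = 1750.56 / 2021.27 = 0.8661.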